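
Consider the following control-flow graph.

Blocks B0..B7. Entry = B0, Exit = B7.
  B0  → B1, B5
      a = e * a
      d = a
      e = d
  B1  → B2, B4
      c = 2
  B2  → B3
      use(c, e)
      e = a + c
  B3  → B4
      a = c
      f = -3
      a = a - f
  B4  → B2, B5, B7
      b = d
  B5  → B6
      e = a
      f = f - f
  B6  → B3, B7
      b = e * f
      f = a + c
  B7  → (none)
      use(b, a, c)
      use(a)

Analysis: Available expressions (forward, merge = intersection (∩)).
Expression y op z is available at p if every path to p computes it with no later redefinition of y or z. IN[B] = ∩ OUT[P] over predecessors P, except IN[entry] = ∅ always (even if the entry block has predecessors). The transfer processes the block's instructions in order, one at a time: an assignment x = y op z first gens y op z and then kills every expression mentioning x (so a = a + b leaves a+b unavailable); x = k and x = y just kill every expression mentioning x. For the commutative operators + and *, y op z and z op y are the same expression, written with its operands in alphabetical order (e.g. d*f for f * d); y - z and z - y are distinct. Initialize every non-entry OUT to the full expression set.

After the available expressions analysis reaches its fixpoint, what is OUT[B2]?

Answer: {a+c}

Trace:
Fixpoint table:
  B0:   IN={}   OUT={}
  B1:   IN={}   OUT={}
  B2:   IN={}   OUT={a+c}
  B3:   IN={a+c}   OUT={}
  B4:   IN={}   OUT={}
  B5:   IN={}   OUT={}
  B6:   IN={}   OUT={a+c}
  B7:   IN={}   OUT={}

Merge at B2: IN[B2] = OUT[B1] ∩ OUT[B4] = {}
Applying B2's transfer function to that IN value gives OUT[B2] (row B2 above).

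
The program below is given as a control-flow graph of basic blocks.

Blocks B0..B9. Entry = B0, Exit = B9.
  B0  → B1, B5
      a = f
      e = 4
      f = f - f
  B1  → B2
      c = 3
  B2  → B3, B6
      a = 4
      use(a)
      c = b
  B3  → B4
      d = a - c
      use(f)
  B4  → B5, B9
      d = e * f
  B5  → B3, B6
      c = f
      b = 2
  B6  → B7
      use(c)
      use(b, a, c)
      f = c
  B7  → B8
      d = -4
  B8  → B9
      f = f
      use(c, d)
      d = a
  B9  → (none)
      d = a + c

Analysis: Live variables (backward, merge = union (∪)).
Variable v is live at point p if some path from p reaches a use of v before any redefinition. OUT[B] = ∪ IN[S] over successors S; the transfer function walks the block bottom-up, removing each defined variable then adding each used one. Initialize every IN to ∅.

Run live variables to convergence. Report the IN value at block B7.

Converged values:
  B0:   IN={b, f}   OUT={a, b, e, f}
  B1:   IN={b, e, f}   OUT={b, e, f}
  B2:   IN={b, e, f}   OUT={a, b, c, e, f}
  B3:   IN={a, c, e, f}   OUT={a, c, e, f}
  B4:   IN={a, c, e, f}   OUT={a, c, e, f}
  B5:   IN={a, e, f}   OUT={a, b, c, e, f}
  B6:   IN={a, b, c}   OUT={a, c, f}
  B7:   IN={a, c, f}   OUT={a, c, d, f}
  B8:   IN={a, c, d, f}   OUT={a, c}
  B9:   IN={a, c}   OUT={}

Merge at B7: OUT[B7] = IN[B8] = {a, c, d, f}
Applying B7's transfer function to that OUT value gives IN[B7] (row B7 above).

Answer: {a, c, f}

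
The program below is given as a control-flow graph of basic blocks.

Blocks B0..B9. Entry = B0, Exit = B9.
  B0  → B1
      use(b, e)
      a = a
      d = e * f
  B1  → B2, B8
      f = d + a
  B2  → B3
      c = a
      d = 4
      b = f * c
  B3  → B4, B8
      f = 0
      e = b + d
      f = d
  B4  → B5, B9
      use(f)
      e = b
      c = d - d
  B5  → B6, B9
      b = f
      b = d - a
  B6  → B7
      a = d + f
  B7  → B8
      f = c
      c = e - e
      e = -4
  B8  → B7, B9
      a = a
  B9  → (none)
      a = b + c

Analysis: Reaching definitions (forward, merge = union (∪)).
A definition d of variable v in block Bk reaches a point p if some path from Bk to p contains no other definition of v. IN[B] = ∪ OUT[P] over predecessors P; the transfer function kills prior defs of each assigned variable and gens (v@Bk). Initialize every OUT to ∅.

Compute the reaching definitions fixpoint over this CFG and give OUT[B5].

Converged values:
  B0:  IN={}  OUT={a@B0, d@B0}
  B1:  IN={a@B0, d@B0}  OUT={a@B0, d@B0, f@B1}
  B2:  IN={a@B0, d@B0, f@B1}  OUT={a@B0, b@B2, c@B2, d@B2, f@B1}
  B3:  IN={a@B0, b@B2, c@B2, d@B2, f@B1}  OUT={a@B0, b@B2, c@B2, d@B2, e@B3, f@B3}
  B4:  IN={a@B0, b@B2, c@B2, d@B2, e@B3, f@B3}  OUT={a@B0, b@B2, c@B4, d@B2, e@B4, f@B3}
  B5:  IN={a@B0, b@B2, c@B4, d@B2, e@B4, f@B3}  OUT={a@B0, b@B5, c@B4, d@B2, e@B4, f@B3}
  B6:  IN={a@B0, b@B5, c@B4, d@B2, e@B4, f@B3}  OUT={a@B6, b@B5, c@B4, d@B2, e@B4, f@B3}
  B7:  IN={a@B6, a@B8, b@B2, b@B5, c@B2, c@B4, c@B7, d@B0, d@B2, e@B3, e@B4, e@B7, f@B1, f@B3, f@B7}  OUT={a@B6, a@B8, b@B2, b@B5, c@B7, d@B0, d@B2, e@B7, f@B7}
  B8:  IN={a@B0, a@B6, a@B8, b@B2, b@B5, c@B2, c@B7, d@B0, d@B2, e@B3, e@B7, f@B1, f@B3, f@B7}  OUT={a@B8, b@B2, b@B5, c@B2, c@B7, d@B0, d@B2, e@B3, e@B7, f@B1, f@B3, f@B7}
  B9:  IN={a@B0, a@B8, b@B2, b@B5, c@B2, c@B4, c@B7, d@B0, d@B2, e@B3, e@B4, e@B7, f@B1, f@B3, f@B7}  OUT={a@B9, b@B2, b@B5, c@B2, c@B4, c@B7, d@B0, d@B2, e@B3, e@B4, e@B7, f@B1, f@B3, f@B7}

Merge at B5: IN[B5] = OUT[B4] = {a@B0, b@B2, c@B4, d@B2, e@B4, f@B3}
Applying B5's transfer function to that IN value gives OUT[B5] (row B5 above).

Answer: {a@B0, b@B5, c@B4, d@B2, e@B4, f@B3}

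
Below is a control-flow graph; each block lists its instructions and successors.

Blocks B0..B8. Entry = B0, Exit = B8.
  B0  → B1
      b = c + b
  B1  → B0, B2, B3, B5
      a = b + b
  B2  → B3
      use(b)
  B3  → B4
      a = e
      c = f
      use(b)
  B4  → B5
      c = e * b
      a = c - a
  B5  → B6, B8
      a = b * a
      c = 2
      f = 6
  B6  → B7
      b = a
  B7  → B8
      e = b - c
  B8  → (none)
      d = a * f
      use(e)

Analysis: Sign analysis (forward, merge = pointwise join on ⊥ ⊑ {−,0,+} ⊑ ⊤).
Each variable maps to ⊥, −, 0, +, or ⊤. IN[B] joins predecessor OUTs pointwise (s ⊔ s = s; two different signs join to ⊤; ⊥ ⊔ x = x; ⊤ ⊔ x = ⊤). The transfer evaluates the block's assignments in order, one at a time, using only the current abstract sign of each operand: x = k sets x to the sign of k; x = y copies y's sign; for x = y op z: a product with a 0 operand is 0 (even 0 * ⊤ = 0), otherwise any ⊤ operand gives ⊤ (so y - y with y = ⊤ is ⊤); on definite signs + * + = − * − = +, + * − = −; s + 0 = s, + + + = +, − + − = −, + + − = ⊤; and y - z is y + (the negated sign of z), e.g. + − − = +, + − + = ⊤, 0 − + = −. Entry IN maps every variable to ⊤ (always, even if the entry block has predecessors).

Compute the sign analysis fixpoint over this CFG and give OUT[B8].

Answer: {a: ⊤, b: ⊤, c: +, d: ⊤, e: ⊤, f: +}

Trace:
Converged values:
  B0: | IN=(all ⊤) | OUT=(all ⊤)
  B1: | IN=(all ⊤) | OUT=(all ⊤)
  B2: | IN=(all ⊤) | OUT=(all ⊤)
  B3: | IN=(all ⊤) | OUT=(all ⊤)
  B4: | IN=(all ⊤) | OUT=(all ⊤)
  B5: | IN=(all ⊤) | OUT={c:+, f:+; rest ⊤}
  B6: | IN={c:+, f:+; rest ⊤} | OUT={c:+, f:+; rest ⊤}
  B7: | IN={c:+, f:+; rest ⊤} | OUT={c:+, f:+; rest ⊤}
  B8: | IN={c:+, f:+; rest ⊤} | OUT={c:+, f:+; rest ⊤}

Merge at B8: IN[B8] = OUT[B5] ⊔ OUT[B7] = {a: ⊤, b: ⊤, c: +, d: ⊤, e: ⊤, f: +}
Applying B8's transfer function to that IN value gives OUT[B8] (row B8 above).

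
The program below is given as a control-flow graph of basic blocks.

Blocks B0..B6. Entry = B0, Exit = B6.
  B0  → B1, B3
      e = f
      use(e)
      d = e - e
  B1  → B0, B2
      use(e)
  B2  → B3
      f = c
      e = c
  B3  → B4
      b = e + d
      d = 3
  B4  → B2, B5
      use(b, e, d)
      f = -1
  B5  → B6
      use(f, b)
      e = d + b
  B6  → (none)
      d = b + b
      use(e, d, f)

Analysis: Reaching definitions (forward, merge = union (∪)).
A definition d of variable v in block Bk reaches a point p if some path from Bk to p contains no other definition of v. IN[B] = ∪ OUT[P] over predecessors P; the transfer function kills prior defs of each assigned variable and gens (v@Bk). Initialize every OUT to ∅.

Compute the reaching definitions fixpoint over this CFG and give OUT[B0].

Answer: {d@B0, e@B0}

Trace:
Converged values:
  B0: | IN={d@B0, e@B0} | OUT={d@B0, e@B0}
  B1: | IN={d@B0, e@B0} | OUT={d@B0, e@B0}
  B2: | IN={b@B3, d@B0, d@B3, e@B0, e@B2, f@B4} | OUT={b@B3, d@B0, d@B3, e@B2, f@B2}
  B3: | IN={b@B3, d@B0, d@B3, e@B0, e@B2, f@B2} | OUT={b@B3, d@B3, e@B0, e@B2, f@B2}
  B4: | IN={b@B3, d@B3, e@B0, e@B2, f@B2} | OUT={b@B3, d@B3, e@B0, e@B2, f@B4}
  B5: | IN={b@B3, d@B3, e@B0, e@B2, f@B4} | OUT={b@B3, d@B3, e@B5, f@B4}
  B6: | IN={b@B3, d@B3, e@B5, f@B4} | OUT={b@B3, d@B6, e@B5, f@B4}

Merge at B0 (entry node, so the boundary value {} is joined with the incoming edge(s)): IN[B0] = {} ⊔ OUT[B1] = {d@B0, e@B0}
Applying B0's transfer function to that IN value gives OUT[B0] (row B0 above).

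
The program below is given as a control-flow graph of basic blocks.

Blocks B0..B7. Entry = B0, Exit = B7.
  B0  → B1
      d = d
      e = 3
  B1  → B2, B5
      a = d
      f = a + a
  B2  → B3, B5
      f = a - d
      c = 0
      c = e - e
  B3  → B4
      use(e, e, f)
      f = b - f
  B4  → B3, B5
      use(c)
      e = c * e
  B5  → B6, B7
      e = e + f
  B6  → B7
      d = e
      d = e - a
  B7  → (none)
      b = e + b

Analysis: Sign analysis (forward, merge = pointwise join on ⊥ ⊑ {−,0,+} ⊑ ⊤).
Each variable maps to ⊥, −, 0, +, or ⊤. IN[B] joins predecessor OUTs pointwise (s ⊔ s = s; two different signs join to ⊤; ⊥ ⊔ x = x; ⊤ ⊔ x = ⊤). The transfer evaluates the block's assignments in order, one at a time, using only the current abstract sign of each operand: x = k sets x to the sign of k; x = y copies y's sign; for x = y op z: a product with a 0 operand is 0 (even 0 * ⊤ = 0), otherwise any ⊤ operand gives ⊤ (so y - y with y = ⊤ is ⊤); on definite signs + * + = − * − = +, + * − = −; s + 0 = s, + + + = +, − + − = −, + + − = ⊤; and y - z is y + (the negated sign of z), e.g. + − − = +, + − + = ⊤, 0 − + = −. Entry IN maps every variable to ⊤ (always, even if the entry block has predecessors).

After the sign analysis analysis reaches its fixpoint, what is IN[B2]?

Fixpoint table:
  B0:   IN=(all ⊤)   OUT={e:+; rest ⊤}
  B1:   IN={e:+; rest ⊤}   OUT={e:+; rest ⊤}
  B2:   IN={e:+; rest ⊤}   OUT={e:+; rest ⊤}
  B3:   IN=(all ⊤)   OUT=(all ⊤)
  B4:   IN=(all ⊤)   OUT=(all ⊤)
  B5:   IN=(all ⊤)   OUT=(all ⊤)
  B6:   IN=(all ⊤)   OUT=(all ⊤)
  B7:   IN=(all ⊤)   OUT=(all ⊤)

Merge at B2: IN[B2] = OUT[B1] = {a: ⊤, b: ⊤, c: ⊤, d: ⊤, e: +, f: ⊤}

Answer: {a: ⊤, b: ⊤, c: ⊤, d: ⊤, e: +, f: ⊤}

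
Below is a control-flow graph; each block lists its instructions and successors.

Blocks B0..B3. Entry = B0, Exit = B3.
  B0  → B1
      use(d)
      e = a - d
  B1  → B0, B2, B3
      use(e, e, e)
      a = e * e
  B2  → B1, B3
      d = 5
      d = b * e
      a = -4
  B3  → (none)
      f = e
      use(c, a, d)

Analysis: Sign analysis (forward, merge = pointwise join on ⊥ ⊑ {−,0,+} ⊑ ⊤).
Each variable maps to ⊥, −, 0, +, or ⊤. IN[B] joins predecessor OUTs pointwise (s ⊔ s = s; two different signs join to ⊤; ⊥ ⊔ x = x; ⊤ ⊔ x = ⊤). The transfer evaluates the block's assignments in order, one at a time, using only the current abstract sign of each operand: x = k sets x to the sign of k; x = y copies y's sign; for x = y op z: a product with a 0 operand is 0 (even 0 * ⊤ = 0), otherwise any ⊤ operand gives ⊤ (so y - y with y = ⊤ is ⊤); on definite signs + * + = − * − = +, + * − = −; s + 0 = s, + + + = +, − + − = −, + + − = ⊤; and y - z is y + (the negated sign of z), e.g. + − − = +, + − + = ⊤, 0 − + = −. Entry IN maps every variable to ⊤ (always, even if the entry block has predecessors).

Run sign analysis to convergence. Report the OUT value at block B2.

Converged values:
  B0:   IN=(all ⊤)   OUT=(all ⊤)
  B1:   IN=(all ⊤)   OUT=(all ⊤)
  B2:   IN=(all ⊤)   OUT={a:-; rest ⊤}
  B3:   IN=(all ⊤)   OUT=(all ⊤)

Merge at B2: IN[B2] = OUT[B1] = {a: ⊤, b: ⊤, c: ⊤, d: ⊤, e: ⊤, f: ⊤}
Applying B2's transfer function to that IN value gives OUT[B2] (row B2 above).

Answer: {a: -, b: ⊤, c: ⊤, d: ⊤, e: ⊤, f: ⊤}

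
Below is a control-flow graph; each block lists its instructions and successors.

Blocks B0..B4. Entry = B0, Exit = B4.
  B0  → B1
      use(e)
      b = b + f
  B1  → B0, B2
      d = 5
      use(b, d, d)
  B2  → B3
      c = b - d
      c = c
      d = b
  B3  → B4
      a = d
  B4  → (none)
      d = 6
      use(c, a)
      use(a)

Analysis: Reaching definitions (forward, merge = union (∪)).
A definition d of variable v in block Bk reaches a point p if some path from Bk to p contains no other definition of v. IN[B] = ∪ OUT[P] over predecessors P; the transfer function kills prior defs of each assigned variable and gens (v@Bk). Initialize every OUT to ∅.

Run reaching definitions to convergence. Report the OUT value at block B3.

Answer: {a@B3, b@B0, c@B2, d@B2}

Derivation:
Fixpoint table:
  B0:  IN={b@B0, d@B1}  OUT={b@B0, d@B1}
  B1:  IN={b@B0, d@B1}  OUT={b@B0, d@B1}
  B2:  IN={b@B0, d@B1}  OUT={b@B0, c@B2, d@B2}
  B3:  IN={b@B0, c@B2, d@B2}  OUT={a@B3, b@B0, c@B2, d@B2}
  B4:  IN={a@B3, b@B0, c@B2, d@B2}  OUT={a@B3, b@B0, c@B2, d@B4}

Merge at B3: IN[B3] = OUT[B2] = {b@B0, c@B2, d@B2}
Applying B3's transfer function to that IN value gives OUT[B3] (row B3 above).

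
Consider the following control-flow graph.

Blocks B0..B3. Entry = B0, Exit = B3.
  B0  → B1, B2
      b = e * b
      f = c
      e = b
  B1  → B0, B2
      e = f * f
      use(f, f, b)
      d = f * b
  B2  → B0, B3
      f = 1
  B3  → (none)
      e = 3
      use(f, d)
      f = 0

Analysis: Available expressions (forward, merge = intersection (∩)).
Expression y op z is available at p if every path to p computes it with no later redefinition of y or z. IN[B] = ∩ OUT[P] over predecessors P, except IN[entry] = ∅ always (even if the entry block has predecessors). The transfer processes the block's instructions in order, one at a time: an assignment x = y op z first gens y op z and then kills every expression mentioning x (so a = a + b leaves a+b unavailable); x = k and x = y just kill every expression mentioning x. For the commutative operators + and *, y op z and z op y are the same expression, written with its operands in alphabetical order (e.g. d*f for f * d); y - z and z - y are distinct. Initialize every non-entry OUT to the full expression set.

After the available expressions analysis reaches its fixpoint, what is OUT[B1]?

Converged values:
  B0:  IN={}  OUT={}
  B1:  IN={}  OUT={b*f, f*f}
  B2:  IN={}  OUT={}
  B3:  IN={}  OUT={}

Merge at B1: IN[B1] = OUT[B0] = {}
Applying B1's transfer function to that IN value gives OUT[B1] (row B1 above).

Answer: {b*f, f*f}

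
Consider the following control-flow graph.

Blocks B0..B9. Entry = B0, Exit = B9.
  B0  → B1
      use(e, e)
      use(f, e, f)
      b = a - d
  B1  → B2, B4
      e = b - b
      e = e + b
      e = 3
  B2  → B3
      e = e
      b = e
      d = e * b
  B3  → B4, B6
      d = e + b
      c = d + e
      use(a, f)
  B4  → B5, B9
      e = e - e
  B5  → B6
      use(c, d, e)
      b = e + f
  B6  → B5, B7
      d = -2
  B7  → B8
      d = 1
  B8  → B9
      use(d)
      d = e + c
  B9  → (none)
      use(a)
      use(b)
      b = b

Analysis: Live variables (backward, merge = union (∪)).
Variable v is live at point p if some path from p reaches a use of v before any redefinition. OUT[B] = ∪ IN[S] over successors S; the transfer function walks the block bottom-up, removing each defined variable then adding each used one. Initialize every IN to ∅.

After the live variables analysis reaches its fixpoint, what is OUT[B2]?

Answer: {a, b, e, f}

Trace:
Converged values:
  B0: | IN={a, c, d, e, f} | OUT={a, b, c, d, f}
  B1: | IN={a, b, c, d, f} | OUT={a, b, c, d, e, f}
  B2: | IN={a, e, f} | OUT={a, b, e, f}
  B3: | IN={a, b, e, f} | OUT={a, b, c, d, e, f}
  B4: | IN={a, b, c, d, e, f} | OUT={a, b, c, d, e, f}
  B5: | IN={a, c, d, e, f} | OUT={a, b, c, e, f}
  B6: | IN={a, b, c, e, f} | OUT={a, b, c, d, e, f}
  B7: | IN={a, b, c, e} | OUT={a, b, c, d, e}
  B8: | IN={a, b, c, d, e} | OUT={a, b}
  B9: | IN={a, b} | OUT={}

Merge at B2: OUT[B2] = IN[B3] = {a, b, e, f}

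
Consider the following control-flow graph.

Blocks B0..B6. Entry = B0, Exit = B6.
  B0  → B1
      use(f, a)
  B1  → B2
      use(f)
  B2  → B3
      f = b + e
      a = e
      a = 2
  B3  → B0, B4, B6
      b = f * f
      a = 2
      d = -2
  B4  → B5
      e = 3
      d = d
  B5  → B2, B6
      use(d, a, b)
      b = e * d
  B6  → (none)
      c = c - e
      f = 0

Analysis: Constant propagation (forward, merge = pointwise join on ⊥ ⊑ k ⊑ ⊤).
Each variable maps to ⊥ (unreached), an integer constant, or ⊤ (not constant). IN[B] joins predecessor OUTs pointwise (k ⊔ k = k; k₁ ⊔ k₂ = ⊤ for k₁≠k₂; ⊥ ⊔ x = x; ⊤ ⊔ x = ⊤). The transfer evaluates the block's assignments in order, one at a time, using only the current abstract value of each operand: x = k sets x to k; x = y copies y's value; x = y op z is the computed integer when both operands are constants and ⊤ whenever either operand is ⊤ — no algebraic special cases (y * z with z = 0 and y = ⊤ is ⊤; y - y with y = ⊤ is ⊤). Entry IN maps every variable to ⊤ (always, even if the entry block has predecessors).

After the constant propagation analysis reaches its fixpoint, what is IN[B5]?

Answer: {a: 2, b: ⊤, c: ⊤, d: -2, e: 3, f: ⊤}

Derivation:
Fixpoint table:
  B0: | IN=(all ⊤) | OUT=(all ⊤)
  B1: | IN=(all ⊤) | OUT=(all ⊤)
  B2: | IN=(all ⊤) | OUT={a:2; rest ⊤}
  B3: | IN={a:2; rest ⊤} | OUT={a:2, d:-2; rest ⊤}
  B4: | IN={a:2, d:-2; rest ⊤} | OUT={a:2, d:-2, e:3; rest ⊤}
  B5: | IN={a:2, d:-2, e:3; rest ⊤} | OUT={a:2, b:-6, d:-2, e:3; rest ⊤}
  B6: | IN={a:2, d:-2; rest ⊤} | OUT={a:2, d:-2, f:0; rest ⊤}

Merge at B5: IN[B5] = OUT[B4] = {a: 2, b: ⊤, c: ⊤, d: -2, e: 3, f: ⊤}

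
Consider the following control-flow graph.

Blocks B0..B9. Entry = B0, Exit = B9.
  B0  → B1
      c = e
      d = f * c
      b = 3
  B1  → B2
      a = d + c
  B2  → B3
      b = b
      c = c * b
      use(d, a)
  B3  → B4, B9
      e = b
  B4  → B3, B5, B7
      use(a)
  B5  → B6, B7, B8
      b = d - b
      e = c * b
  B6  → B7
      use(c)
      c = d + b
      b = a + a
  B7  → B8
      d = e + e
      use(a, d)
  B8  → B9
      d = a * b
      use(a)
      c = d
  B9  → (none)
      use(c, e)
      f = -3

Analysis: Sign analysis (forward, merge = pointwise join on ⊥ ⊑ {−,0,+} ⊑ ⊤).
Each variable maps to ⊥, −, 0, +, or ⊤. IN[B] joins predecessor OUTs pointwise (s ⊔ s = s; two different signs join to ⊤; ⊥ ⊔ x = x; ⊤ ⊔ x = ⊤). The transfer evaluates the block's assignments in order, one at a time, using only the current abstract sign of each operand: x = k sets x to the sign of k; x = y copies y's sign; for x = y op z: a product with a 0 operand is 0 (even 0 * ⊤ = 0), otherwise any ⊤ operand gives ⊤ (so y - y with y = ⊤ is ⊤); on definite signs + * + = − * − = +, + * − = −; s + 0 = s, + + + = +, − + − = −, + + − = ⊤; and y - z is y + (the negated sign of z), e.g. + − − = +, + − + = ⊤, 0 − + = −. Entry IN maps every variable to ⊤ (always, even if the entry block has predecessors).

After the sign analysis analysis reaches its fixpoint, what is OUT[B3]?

Answer: {a: ⊤, b: +, c: ⊤, d: ⊤, e: +, f: ⊤}

Derivation:
Fixpoint table:
  B0:  IN=(all ⊤)  OUT={b:+; rest ⊤}
  B1:  IN={b:+; rest ⊤}  OUT={b:+; rest ⊤}
  B2:  IN={b:+; rest ⊤}  OUT={b:+; rest ⊤}
  B3:  IN={b:+; rest ⊤}  OUT={b:+, e:+; rest ⊤}
  B4:  IN={b:+, e:+; rest ⊤}  OUT={b:+, e:+; rest ⊤}
  B5:  IN={b:+, e:+; rest ⊤}  OUT=(all ⊤)
  B6:  IN=(all ⊤)  OUT=(all ⊤)
  B7:  IN=(all ⊤)  OUT=(all ⊤)
  B8:  IN=(all ⊤)  OUT=(all ⊤)
  B9:  IN=(all ⊤)  OUT={f:-; rest ⊤}

Merge at B3: IN[B3] = OUT[B2] ⊔ OUT[B4] = {a: ⊤, b: +, c: ⊤, d: ⊤, e: ⊤, f: ⊤}
Applying B3's transfer function to that IN value gives OUT[B3] (row B3 above).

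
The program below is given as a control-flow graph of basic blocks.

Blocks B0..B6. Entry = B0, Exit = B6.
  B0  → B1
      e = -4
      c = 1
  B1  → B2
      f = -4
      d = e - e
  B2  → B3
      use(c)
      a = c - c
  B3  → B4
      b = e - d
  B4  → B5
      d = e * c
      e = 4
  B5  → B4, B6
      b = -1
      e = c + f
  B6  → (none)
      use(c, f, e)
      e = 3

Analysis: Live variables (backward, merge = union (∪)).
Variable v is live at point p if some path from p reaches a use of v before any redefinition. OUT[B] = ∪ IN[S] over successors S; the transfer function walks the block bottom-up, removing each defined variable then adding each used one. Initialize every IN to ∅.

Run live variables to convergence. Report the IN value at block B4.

Answer: {c, e, f}

Trace:
Converged values:
  B0:   IN={}   OUT={c, e}
  B1:   IN={c, e}   OUT={c, d, e, f}
  B2:   IN={c, d, e, f}   OUT={c, d, e, f}
  B3:   IN={c, d, e, f}   OUT={c, e, f}
  B4:   IN={c, e, f}   OUT={c, f}
  B5:   IN={c, f}   OUT={c, e, f}
  B6:   IN={c, e, f}   OUT={}

Merge at B4: OUT[B4] = IN[B5] = {c, f}
Applying B4's transfer function to that OUT value gives IN[B4] (row B4 above).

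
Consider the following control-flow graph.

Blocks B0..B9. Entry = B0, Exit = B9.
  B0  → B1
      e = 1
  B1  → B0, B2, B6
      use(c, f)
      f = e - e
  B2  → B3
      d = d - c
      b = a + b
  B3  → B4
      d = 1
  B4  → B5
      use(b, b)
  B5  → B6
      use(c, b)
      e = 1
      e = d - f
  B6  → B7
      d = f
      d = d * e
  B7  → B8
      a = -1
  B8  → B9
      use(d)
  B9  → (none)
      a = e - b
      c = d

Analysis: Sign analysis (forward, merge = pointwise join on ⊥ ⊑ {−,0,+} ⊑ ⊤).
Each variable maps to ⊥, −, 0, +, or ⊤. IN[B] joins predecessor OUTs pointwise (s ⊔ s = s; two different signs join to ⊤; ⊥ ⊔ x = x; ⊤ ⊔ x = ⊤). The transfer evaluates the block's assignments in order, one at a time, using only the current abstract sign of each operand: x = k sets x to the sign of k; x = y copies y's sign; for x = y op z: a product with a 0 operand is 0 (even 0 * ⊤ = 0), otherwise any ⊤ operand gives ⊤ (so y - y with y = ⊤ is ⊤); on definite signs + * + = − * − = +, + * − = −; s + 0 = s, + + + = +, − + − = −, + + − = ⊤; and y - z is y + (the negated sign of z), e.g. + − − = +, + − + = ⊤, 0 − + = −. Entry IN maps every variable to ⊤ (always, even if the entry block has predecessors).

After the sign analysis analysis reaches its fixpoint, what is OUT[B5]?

Fixpoint table:
  B0:  IN=(all ⊤)  OUT={e:+; rest ⊤}
  B1:  IN={e:+; rest ⊤}  OUT={e:+; rest ⊤}
  B2:  IN={e:+; rest ⊤}  OUT={e:+; rest ⊤}
  B3:  IN={e:+; rest ⊤}  OUT={d:+, e:+; rest ⊤}
  B4:  IN={d:+, e:+; rest ⊤}  OUT={d:+, e:+; rest ⊤}
  B5:  IN={d:+, e:+; rest ⊤}  OUT={d:+; rest ⊤}
  B6:  IN=(all ⊤)  OUT=(all ⊤)
  B7:  IN=(all ⊤)  OUT={a:-; rest ⊤}
  B8:  IN={a:-; rest ⊤}  OUT={a:-; rest ⊤}
  B9:  IN={a:-; rest ⊤}  OUT=(all ⊤)

Merge at B5: IN[B5] = OUT[B4] = {a: ⊤, b: ⊤, c: ⊤, d: +, e: +, f: ⊤}
Applying B5's transfer function to that IN value gives OUT[B5] (row B5 above).

Answer: {a: ⊤, b: ⊤, c: ⊤, d: +, e: ⊤, f: ⊤}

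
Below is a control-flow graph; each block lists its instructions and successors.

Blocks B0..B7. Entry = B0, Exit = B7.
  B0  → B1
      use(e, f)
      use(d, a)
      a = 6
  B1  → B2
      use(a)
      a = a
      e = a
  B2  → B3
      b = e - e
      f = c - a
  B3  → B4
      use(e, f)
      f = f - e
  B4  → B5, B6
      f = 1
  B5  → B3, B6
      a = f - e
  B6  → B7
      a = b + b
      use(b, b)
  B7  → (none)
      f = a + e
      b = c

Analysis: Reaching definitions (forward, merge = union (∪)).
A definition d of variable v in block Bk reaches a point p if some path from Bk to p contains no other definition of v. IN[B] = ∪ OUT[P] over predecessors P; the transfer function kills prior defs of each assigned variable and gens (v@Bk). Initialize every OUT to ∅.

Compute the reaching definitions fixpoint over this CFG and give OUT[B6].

Per-block solution:
  B0: | IN={} | OUT={a@B0}
  B1: | IN={a@B0} | OUT={a@B1, e@B1}
  B2: | IN={a@B1, e@B1} | OUT={a@B1, b@B2, e@B1, f@B2}
  B3: | IN={a@B1, a@B5, b@B2, e@B1, f@B2, f@B4} | OUT={a@B1, a@B5, b@B2, e@B1, f@B3}
  B4: | IN={a@B1, a@B5, b@B2, e@B1, f@B3} | OUT={a@B1, a@B5, b@B2, e@B1, f@B4}
  B5: | IN={a@B1, a@B5, b@B2, e@B1, f@B4} | OUT={a@B5, b@B2, e@B1, f@B4}
  B6: | IN={a@B1, a@B5, b@B2, e@B1, f@B4} | OUT={a@B6, b@B2, e@B1, f@B4}
  B7: | IN={a@B6, b@B2, e@B1, f@B4} | OUT={a@B6, b@B7, e@B1, f@B7}

Merge at B6: IN[B6] = OUT[B4] ⊔ OUT[B5] = {a@B1, a@B5, b@B2, e@B1, f@B4}
Applying B6's transfer function to that IN value gives OUT[B6] (row B6 above).

Answer: {a@B6, b@B2, e@B1, f@B4}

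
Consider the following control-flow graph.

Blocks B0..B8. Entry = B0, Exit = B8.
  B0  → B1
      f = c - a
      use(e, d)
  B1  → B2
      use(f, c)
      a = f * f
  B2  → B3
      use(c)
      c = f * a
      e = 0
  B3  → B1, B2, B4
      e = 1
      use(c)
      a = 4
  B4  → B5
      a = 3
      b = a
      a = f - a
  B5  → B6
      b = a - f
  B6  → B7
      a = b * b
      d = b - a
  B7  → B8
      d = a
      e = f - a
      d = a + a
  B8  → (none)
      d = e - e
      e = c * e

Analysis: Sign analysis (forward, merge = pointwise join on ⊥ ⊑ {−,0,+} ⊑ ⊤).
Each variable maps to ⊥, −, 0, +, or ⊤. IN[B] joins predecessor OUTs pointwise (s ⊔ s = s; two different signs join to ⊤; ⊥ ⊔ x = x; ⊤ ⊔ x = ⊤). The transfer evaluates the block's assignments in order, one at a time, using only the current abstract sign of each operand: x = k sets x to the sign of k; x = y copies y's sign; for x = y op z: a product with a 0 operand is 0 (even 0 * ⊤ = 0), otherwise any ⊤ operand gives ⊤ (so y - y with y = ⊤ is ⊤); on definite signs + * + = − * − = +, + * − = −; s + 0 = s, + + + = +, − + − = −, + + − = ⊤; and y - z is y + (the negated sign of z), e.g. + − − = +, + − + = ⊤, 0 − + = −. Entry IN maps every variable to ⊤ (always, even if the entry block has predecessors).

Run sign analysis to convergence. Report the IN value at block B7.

Per-block solution:
  B0: | IN=(all ⊤) | OUT=(all ⊤)
  B1: | IN=(all ⊤) | OUT=(all ⊤)
  B2: | IN=(all ⊤) | OUT={e:0; rest ⊤}
  B3: | IN={e:0; rest ⊤} | OUT={a:+, e:+; rest ⊤}
  B4: | IN={a:+, e:+; rest ⊤} | OUT={b:+, e:+; rest ⊤}
  B5: | IN={b:+, e:+; rest ⊤} | OUT={e:+; rest ⊤}
  B6: | IN={e:+; rest ⊤} | OUT={e:+; rest ⊤}
  B7: | IN={e:+; rest ⊤} | OUT=(all ⊤)
  B8: | IN=(all ⊤) | OUT=(all ⊤)

Merge at B7: IN[B7] = OUT[B6] = {a: ⊤, b: ⊤, c: ⊤, d: ⊤, e: +, f: ⊤}

Answer: {a: ⊤, b: ⊤, c: ⊤, d: ⊤, e: +, f: ⊤}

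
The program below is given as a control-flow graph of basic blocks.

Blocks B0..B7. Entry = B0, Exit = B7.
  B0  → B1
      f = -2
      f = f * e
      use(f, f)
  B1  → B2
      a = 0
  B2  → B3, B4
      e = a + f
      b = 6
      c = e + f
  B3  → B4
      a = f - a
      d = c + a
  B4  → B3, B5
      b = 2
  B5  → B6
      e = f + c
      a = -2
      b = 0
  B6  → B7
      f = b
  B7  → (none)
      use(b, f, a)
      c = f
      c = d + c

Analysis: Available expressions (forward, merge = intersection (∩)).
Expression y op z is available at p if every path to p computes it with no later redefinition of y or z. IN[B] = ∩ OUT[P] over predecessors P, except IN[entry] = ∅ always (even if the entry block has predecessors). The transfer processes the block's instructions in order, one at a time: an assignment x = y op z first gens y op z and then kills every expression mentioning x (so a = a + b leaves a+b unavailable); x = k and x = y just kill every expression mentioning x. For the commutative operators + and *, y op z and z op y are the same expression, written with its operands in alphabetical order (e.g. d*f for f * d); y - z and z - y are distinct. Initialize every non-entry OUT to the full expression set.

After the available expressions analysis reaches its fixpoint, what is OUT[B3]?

Per-block solution:
  B0:   IN={}   OUT={}
  B1:   IN={}   OUT={}
  B2:   IN={}   OUT={a+f, e+f}
  B3:   IN={e+f}   OUT={a+c, e+f}
  B4:   IN={e+f}   OUT={e+f}
  B5:   IN={e+f}   OUT={c+f}
  B6:   IN={c+f}   OUT={}
  B7:   IN={}   OUT={}

Merge at B3: IN[B3] = OUT[B2] ∩ OUT[B4] = {e+f}
Applying B3's transfer function to that IN value gives OUT[B3] (row B3 above).

Answer: {a+c, e+f}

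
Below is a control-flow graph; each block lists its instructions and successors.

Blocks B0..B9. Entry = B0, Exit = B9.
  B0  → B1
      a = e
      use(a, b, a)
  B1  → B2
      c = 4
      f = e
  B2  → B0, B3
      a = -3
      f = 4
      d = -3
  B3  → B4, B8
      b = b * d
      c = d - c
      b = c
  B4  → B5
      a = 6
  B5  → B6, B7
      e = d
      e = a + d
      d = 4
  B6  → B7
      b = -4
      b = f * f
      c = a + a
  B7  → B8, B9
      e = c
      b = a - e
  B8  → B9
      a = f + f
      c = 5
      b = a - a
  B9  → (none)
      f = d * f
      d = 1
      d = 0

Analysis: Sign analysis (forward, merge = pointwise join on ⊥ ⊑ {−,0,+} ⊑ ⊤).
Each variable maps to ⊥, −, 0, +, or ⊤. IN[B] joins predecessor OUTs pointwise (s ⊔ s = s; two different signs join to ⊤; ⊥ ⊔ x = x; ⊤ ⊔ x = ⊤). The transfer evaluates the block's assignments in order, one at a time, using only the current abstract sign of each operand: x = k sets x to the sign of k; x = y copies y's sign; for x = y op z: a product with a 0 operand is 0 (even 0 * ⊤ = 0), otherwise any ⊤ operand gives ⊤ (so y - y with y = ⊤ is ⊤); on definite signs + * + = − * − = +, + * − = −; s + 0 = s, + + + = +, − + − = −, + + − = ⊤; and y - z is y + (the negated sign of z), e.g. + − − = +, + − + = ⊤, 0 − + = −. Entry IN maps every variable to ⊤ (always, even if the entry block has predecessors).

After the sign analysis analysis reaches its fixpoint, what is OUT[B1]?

Converged values:
  B0:   IN=(all ⊤)   OUT=(all ⊤)
  B1:   IN=(all ⊤)   OUT={c:+; rest ⊤}
  B2:   IN={c:+; rest ⊤}   OUT={a:-, c:+, d:-, f:+; rest ⊤}
  B3:   IN={a:-, c:+, d:-, f:+; rest ⊤}   OUT={a:-, b:-, c:-, d:-, f:+; rest ⊤}
  B4:   IN={a:-, b:-, c:-, d:-, f:+; rest ⊤}   OUT={a:+, b:-, c:-, d:-, f:+; rest ⊤}
  B5:   IN={a:+, b:-, c:-, d:-, f:+; rest ⊤}   OUT={a:+, b:-, c:-, d:+, f:+; rest ⊤}
  B6:   IN={a:+, b:-, c:-, d:+, f:+; rest ⊤}   OUT={a:+, b:+, c:+, d:+, f:+; rest ⊤}
  B7:   IN={a:+, d:+, f:+; rest ⊤}   OUT={a:+, d:+, f:+; rest ⊤}
  B8:   IN={f:+; rest ⊤}   OUT={a:+, c:+, f:+; rest ⊤}
  B9:   IN={a:+, f:+; rest ⊤}   OUT={a:+, d:0; rest ⊤}

Merge at B1: IN[B1] = OUT[B0] = {a: ⊤, b: ⊤, c: ⊤, d: ⊤, e: ⊤, f: ⊤}
Applying B1's transfer function to that IN value gives OUT[B1] (row B1 above).

Answer: {a: ⊤, b: ⊤, c: +, d: ⊤, e: ⊤, f: ⊤}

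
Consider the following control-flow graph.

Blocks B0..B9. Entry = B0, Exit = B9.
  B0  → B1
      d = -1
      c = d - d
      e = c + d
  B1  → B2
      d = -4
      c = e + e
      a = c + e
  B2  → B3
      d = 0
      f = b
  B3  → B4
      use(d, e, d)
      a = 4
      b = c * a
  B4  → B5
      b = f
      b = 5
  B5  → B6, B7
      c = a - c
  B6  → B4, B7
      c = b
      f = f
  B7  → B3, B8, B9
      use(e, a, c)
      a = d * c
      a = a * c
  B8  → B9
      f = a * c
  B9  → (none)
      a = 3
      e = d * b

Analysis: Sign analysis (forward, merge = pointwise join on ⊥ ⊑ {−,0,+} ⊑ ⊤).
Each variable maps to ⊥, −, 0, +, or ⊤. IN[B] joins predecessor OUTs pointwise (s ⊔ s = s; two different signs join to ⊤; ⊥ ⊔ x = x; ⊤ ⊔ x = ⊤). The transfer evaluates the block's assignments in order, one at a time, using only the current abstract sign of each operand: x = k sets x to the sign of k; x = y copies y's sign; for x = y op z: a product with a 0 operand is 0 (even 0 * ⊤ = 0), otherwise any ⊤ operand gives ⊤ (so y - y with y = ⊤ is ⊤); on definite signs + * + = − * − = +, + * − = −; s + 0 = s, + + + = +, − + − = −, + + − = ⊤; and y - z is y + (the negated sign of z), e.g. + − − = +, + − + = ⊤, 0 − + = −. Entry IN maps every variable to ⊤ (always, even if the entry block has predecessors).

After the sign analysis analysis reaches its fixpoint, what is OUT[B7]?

Answer: {a: 0, b: +, c: ⊤, d: 0, e: ⊤, f: ⊤}

Working:
Per-block solution:
  B0:  IN=(all ⊤)  OUT={d:-; rest ⊤}
  B1:  IN={d:-; rest ⊤}  OUT={d:-; rest ⊤}
  B2:  IN={d:-; rest ⊤}  OUT={d:0; rest ⊤}
  B3:  IN={d:0; rest ⊤}  OUT={a:+, d:0; rest ⊤}
  B4:  IN={a:+, d:0; rest ⊤}  OUT={a:+, b:+, d:0; rest ⊤}
  B5:  IN={a:+, b:+, d:0; rest ⊤}  OUT={a:+, b:+, d:0; rest ⊤}
  B6:  IN={a:+, b:+, d:0; rest ⊤}  OUT={a:+, b:+, c:+, d:0; rest ⊤}
  B7:  IN={a:+, b:+, d:0; rest ⊤}  OUT={a:0, b:+, d:0; rest ⊤}
  B8:  IN={a:0, b:+, d:0; rest ⊤}  OUT={a:0, b:+, d:0, f:0; rest ⊤}
  B9:  IN={a:0, b:+, d:0; rest ⊤}  OUT={a:+, b:+, d:0, e:0; rest ⊤}

Merge at B7: IN[B7] = OUT[B5] ⊔ OUT[B6] = {a: +, b: +, c: ⊤, d: 0, e: ⊤, f: ⊤}
Applying B7's transfer function to that IN value gives OUT[B7] (row B7 above).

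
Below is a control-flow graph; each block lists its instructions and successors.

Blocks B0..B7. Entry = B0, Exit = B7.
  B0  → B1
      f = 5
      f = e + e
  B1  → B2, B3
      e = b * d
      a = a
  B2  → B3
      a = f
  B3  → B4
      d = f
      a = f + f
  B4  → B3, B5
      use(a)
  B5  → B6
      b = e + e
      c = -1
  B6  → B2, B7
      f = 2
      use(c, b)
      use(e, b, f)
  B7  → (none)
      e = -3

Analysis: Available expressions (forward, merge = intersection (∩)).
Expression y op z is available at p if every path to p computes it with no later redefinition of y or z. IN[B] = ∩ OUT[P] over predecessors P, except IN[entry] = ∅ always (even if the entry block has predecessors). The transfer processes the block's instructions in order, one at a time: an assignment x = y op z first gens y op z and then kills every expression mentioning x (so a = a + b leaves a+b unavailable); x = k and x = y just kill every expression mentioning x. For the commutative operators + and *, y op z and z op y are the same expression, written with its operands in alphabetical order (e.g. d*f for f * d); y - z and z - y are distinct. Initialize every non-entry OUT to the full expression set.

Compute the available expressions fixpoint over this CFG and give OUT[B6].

Per-block solution:
  B0:   IN={}   OUT={e+e}
  B1:   IN={e+e}   OUT={b*d}
  B2:   IN={}   OUT={}
  B3:   IN={}   OUT={f+f}
  B4:   IN={f+f}   OUT={f+f}
  B5:   IN={f+f}   OUT={e+e, f+f}
  B6:   IN={e+e, f+f}   OUT={e+e}
  B7:   IN={e+e}   OUT={}

Merge at B6: IN[B6] = OUT[B5] = {e+e, f+f}
Applying B6's transfer function to that IN value gives OUT[B6] (row B6 above).

Answer: {e+e}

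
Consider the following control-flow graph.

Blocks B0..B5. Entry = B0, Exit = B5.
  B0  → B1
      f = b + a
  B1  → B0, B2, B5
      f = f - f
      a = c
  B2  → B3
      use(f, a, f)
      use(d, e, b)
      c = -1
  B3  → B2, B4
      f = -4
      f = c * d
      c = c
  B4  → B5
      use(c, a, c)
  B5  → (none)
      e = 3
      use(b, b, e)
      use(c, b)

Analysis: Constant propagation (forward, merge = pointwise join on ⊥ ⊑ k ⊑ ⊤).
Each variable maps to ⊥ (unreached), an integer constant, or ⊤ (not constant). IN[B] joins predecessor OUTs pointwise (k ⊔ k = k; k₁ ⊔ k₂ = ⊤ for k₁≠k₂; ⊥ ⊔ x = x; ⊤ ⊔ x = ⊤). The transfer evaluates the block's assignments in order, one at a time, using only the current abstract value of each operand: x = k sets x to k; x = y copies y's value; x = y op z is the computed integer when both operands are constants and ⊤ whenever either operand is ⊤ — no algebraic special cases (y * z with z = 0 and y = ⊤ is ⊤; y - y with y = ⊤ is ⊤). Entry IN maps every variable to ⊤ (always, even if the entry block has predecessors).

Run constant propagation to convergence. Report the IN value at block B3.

Answer: {a: ⊤, b: ⊤, c: -1, d: ⊤, e: ⊤, f: ⊤}

Working:
Fixpoint table:
  B0: | IN=(all ⊤) | OUT=(all ⊤)
  B1: | IN=(all ⊤) | OUT=(all ⊤)
  B2: | IN=(all ⊤) | OUT={c:-1; rest ⊤}
  B3: | IN={c:-1; rest ⊤} | OUT={c:-1; rest ⊤}
  B4: | IN={c:-1; rest ⊤} | OUT={c:-1; rest ⊤}
  B5: | IN=(all ⊤) | OUT={e:3; rest ⊤}

Merge at B3: IN[B3] = OUT[B2] = {a: ⊤, b: ⊤, c: -1, d: ⊤, e: ⊤, f: ⊤}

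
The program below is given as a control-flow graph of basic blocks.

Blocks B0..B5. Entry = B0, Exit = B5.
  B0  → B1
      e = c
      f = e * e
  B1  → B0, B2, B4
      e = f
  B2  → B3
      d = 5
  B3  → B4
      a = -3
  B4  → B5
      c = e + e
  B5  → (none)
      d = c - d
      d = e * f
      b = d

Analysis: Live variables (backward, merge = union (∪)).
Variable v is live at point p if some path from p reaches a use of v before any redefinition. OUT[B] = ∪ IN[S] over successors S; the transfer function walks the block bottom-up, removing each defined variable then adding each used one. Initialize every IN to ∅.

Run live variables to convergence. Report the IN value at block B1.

Fixpoint table:
  B0:  IN={c, d}  OUT={c, d, f}
  B1:  IN={c, d, f}  OUT={c, d, e, f}
  B2:  IN={e, f}  OUT={d, e, f}
  B3:  IN={d, e, f}  OUT={d, e, f}
  B4:  IN={d, e, f}  OUT={c, d, e, f}
  B5:  IN={c, d, e, f}  OUT={}

Merge at B1: OUT[B1] = IN[B0] ⊔ IN[B2] ⊔ IN[B4] = {c, d, e, f}
Applying B1's transfer function to that OUT value gives IN[B1] (row B1 above).

Answer: {c, d, f}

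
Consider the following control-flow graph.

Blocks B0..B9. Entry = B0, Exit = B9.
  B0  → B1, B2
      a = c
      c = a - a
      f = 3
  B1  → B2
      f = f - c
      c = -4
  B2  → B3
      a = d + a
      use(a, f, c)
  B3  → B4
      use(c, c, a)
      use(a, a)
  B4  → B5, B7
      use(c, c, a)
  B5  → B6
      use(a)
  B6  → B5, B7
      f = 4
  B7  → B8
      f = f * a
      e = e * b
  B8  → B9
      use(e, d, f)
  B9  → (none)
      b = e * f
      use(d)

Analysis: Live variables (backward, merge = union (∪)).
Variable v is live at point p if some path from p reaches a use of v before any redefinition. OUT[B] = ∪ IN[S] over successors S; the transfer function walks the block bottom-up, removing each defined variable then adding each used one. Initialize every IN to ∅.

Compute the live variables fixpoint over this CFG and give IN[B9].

Converged values:
  B0:  IN={b, c, d, e}  OUT={a, b, c, d, e, f}
  B1:  IN={a, b, c, d, e, f}  OUT={a, b, c, d, e, f}
  B2:  IN={a, b, c, d, e, f}  OUT={a, b, c, d, e, f}
  B3:  IN={a, b, c, d, e, f}  OUT={a, b, c, d, e, f}
  B4:  IN={a, b, c, d, e, f}  OUT={a, b, d, e, f}
  B5:  IN={a, b, d, e}  OUT={a, b, d, e}
  B6:  IN={a, b, d, e}  OUT={a, b, d, e, f}
  B7:  IN={a, b, d, e, f}  OUT={d, e, f}
  B8:  IN={d, e, f}  OUT={d, e, f}
  B9:  IN={d, e, f}  OUT={}

B9 is the boundary node: OUT[B9] = {}
Applying B9's transfer function to that OUT value gives IN[B9] (row B9 above).

Answer: {d, e, f}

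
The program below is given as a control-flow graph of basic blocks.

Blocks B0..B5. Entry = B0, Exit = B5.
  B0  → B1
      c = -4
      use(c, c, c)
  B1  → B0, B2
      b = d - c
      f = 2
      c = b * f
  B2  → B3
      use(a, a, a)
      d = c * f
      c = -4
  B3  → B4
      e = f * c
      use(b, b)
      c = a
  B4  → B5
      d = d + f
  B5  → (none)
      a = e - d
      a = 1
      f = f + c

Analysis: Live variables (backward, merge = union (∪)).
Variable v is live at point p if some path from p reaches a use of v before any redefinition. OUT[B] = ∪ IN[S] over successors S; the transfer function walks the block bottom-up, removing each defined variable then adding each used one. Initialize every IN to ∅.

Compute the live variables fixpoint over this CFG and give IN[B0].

Per-block solution:
  B0:   IN={a, d}   OUT={a, c, d}
  B1:   IN={a, c, d}   OUT={a, b, c, d, f}
  B2:   IN={a, b, c, f}   OUT={a, b, c, d, f}
  B3:   IN={a, b, c, d, f}   OUT={c, d, e, f}
  B4:   IN={c, d, e, f}   OUT={c, d, e, f}
  B5:   IN={c, d, e, f}   OUT={}

Merge at B0: OUT[B0] = IN[B1] = {a, c, d}
Applying B0's transfer function to that OUT value gives IN[B0] (row B0 above).

Answer: {a, d}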